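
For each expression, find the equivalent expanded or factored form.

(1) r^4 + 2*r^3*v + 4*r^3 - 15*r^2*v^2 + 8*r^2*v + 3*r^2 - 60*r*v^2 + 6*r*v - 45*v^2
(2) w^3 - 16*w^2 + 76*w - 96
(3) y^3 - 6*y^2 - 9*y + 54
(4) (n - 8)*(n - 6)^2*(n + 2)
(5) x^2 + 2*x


(1) = (r + 1)*(r + 3)*(r - 3*v)*(r + 5*v)
(2) = (w - 8)*(w - 6)*(w - 2)
(3) = (y - 6)*(y - 3)*(y + 3)
(4) = n^4 - 18*n^3 + 92*n^2 - 24*n - 576
(5) = x*(x + 2)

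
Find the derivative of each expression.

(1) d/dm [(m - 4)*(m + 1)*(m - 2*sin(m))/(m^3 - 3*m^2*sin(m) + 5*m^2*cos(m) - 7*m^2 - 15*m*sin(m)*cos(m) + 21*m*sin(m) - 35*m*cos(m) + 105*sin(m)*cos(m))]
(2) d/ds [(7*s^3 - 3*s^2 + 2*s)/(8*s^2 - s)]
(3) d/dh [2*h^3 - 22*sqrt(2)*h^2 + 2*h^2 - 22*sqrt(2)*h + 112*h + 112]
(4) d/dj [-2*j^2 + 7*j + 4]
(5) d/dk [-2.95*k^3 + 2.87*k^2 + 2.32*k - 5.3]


(1) = ((m - 4)*(m + 1)*(m - 2*sin(m))*(10*m^2*sin(m) + 6*m^2*cos(m) - 6*m^2 - 58*m*sin(m) - 62*m*cos(m) + 30*m*cos(2*m) + 28*m - 42*sin(m) + 15*sin(2*m) + 70*cos(m) - 210*cos(2*m)) + (-(m - 4)*(m + 1)*(2*cos(m) - 1) + (m - 4)*(m - 2*sin(m)) + (m + 1)*(m - 2*sin(m)))*(2*m^3 - 6*m^2*sin(m) + 10*m^2*cos(m) - 14*m^2 + 42*m*sin(m) - 15*m*sin(2*m) - 70*m*cos(m) + 105*sin(2*m)))/(2*(m - 7)^2*(m - 3*sin(m))^2*(m + 5*cos(m))^2)
(2) = (56*s^2 - 14*s - 13)/(64*s^2 - 16*s + 1)
(3) = 6*h^2 - 44*sqrt(2)*h + 4*h - 22*sqrt(2) + 112
(4) = 7 - 4*j
(5) = -8.85*k^2 + 5.74*k + 2.32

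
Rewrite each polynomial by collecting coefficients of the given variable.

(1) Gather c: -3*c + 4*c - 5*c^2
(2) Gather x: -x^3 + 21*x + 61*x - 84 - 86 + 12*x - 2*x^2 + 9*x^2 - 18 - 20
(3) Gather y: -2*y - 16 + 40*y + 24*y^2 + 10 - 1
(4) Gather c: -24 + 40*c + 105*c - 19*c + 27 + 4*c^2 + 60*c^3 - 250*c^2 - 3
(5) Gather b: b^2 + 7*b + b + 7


(1) = -5*c^2 + c
(2) = -x^3 + 7*x^2 + 94*x - 208
(3) = 24*y^2 + 38*y - 7
(4) = 60*c^3 - 246*c^2 + 126*c
(5) = b^2 + 8*b + 7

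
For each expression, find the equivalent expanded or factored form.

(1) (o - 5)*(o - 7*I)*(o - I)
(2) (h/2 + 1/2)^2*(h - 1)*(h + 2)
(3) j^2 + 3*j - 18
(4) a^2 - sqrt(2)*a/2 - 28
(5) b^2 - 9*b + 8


(1) = o^3 - 5*o^2 - 8*I*o^2 - 7*o + 40*I*o + 35
(2) = h^4/4 + 3*h^3/4 + h^2/4 - 3*h/4 - 1/2
(3) = (j - 3)*(j + 6)
(4) = (a - 4*sqrt(2))*(a + 7*sqrt(2)/2)
(5) = (b - 8)*(b - 1)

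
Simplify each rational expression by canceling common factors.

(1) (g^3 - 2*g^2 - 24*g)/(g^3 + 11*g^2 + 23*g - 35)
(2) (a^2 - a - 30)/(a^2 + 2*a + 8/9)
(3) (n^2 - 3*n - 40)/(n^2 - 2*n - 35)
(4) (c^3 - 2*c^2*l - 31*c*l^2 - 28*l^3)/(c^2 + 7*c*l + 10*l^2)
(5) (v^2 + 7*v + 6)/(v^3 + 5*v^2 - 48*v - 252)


(1) = (g^3 - 2*g^2 - 24*g)/(g^3 + 11*g^2 + 23*g - 35)
(2) = (9*a^2 - 9*a - 270)/(9*a^2 + 18*a + 8)
(3) = (n - 8)/(n - 7)
(4) = (c^3 - 2*c^2*l - 31*c*l^2 - 28*l^3)/(c^2 + 7*c*l + 10*l^2)
(5) = (v + 1)/(v^2 - v - 42)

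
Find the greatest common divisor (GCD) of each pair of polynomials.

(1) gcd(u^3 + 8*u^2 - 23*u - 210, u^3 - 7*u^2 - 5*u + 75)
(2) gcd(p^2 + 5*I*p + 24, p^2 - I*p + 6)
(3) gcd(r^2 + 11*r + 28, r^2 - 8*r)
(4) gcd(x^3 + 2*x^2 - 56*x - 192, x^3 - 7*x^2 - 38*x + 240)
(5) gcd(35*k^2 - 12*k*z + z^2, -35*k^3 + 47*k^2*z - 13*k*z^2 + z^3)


(1) = gcd((u - 5)*(u + 6)*(u + 7), (u - 5)^2*(u + 3)) = u - 5
(2) = gcd((p - 3*I)*(p + 8*I), (p - 3*I)*(p + 2*I)) = p - 3*I
(3) = gcd((r + 4)*(r + 7), r*(r - 8)) = 1
(4) = x^2 - 2*x - 48
(5) = 35*k^2 - 12*k*z + z^2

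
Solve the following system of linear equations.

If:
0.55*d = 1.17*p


Then:
d = 2.12727272727273*p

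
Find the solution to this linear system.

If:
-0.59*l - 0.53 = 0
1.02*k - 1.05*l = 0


Then:
k = -0.92
l = -0.90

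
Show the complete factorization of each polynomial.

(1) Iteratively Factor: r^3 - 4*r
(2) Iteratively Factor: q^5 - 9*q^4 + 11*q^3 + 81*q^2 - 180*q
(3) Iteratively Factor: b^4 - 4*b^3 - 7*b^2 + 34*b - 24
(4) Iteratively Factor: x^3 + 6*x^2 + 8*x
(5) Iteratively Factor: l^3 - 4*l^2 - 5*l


(1) = (r - 2)*(r^2 + 2*r) = (r - 2)*(r + 2)*(r)
(2) = (q - 5)*(q^4 - 4*q^3 - 9*q^2 + 36*q) = (q - 5)*(q + 3)*(q^3 - 7*q^2 + 12*q) = q*(q - 5)*(q + 3)*(q^2 - 7*q + 12) = q*(q - 5)*(q - 3)*(q + 3)*(q - 4)
(3) = (b - 1)*(b^3 - 3*b^2 - 10*b + 24) = (b - 2)*(b - 1)*(b^2 - b - 12) = (b - 4)*(b - 2)*(b - 1)*(b + 3)
(4) = (x + 2)*(x^2 + 4*x) = (x + 2)*(x + 4)*(x)
(5) = (l + 1)*(l^2 - 5*l) = l*(l + 1)*(l - 5)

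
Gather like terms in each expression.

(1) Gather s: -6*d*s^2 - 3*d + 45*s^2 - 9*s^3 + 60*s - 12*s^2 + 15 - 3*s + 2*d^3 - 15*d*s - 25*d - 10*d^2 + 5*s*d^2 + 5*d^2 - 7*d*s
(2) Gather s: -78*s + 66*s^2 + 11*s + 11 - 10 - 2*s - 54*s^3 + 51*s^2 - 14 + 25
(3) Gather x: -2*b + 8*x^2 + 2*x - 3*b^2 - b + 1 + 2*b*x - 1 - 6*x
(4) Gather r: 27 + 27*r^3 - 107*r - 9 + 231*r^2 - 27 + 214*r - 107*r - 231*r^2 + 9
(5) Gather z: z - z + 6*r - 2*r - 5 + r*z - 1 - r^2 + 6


(1) = 2*d^3 - 5*d^2 - 28*d - 9*s^3 + s^2*(33 - 6*d) + s*(5*d^2 - 22*d + 57) + 15
(2) = -54*s^3 + 117*s^2 - 69*s + 12
(3) = -3*b^2 - 3*b + 8*x^2 + x*(2*b - 4)
(4) = 27*r^3
(5) = -r^2 + r*z + 4*r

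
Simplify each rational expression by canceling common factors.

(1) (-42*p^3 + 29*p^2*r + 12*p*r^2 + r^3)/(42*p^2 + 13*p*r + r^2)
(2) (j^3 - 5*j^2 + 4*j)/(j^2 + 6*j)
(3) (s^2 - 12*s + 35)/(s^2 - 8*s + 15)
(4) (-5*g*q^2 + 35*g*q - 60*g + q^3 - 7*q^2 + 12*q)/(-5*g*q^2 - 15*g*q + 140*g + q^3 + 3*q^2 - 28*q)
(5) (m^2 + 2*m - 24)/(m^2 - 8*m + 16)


(1) = -p + r
(2) = (j^2 - 5*j + 4)/(j + 6)
(3) = (s - 7)/(s - 3)
(4) = (q - 3)/(q + 7)
(5) = (m + 6)/(m - 4)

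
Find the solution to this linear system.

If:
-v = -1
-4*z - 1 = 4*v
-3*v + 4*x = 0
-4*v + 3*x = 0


Then:
No Solution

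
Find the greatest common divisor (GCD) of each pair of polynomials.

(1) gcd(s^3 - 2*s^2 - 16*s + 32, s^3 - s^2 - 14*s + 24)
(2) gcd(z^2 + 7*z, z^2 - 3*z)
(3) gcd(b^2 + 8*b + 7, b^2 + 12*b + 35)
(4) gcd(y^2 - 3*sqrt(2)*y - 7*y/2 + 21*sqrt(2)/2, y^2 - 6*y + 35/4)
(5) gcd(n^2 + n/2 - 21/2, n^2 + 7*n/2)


(1) = gcd((s - 4)*(s - 2)*(s + 4), (s - 3)*(s - 2)*(s + 4)) = s^2 + 2*s - 8
(2) = z
(3) = b + 7
(4) = y - 7/2
(5) = gcd((n - 3)*(n + 7/2), n*(n + 7/2)) = n + 7/2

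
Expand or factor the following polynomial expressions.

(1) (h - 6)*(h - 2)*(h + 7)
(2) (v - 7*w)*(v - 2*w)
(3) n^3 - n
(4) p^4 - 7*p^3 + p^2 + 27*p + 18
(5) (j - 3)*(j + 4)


(1) = h^3 - h^2 - 44*h + 84
(2) = v^2 - 9*v*w + 14*w^2
(3) = n*(n - 1)*(n + 1)
(4) = (p - 6)*(p - 3)*(p + 1)^2
(5) = j^2 + j - 12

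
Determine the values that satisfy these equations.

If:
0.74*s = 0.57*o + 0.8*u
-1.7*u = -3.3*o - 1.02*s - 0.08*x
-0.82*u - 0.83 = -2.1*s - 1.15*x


Then:
o = 0.0719373956803835 - 0.116507755732088*x
s = 0.587380228530552 - 0.806507896916532*x
u = 0.492071316968488 - 0.663008028688679*x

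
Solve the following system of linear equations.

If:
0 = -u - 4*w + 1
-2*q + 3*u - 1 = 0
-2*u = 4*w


Then:
q = -2
u = -1
w = 1/2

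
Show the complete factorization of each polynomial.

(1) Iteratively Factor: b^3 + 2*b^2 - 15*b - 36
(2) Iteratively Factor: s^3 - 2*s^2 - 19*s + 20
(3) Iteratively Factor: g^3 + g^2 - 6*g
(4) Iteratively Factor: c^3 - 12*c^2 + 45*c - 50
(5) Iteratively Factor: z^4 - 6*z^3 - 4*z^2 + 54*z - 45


(1) = (b + 3)*(b^2 - b - 12) = (b + 3)^2*(b - 4)
(2) = (s + 4)*(s^2 - 6*s + 5) = (s - 5)*(s + 4)*(s - 1)
(3) = (g + 3)*(g^2 - 2*g) = (g - 2)*(g + 3)*(g)
(4) = (c - 2)*(c^2 - 10*c + 25) = (c - 5)*(c - 2)*(c - 5)
(5) = (z - 5)*(z^3 - z^2 - 9*z + 9) = (z - 5)*(z + 3)*(z^2 - 4*z + 3) = (z - 5)*(z - 1)*(z + 3)*(z - 3)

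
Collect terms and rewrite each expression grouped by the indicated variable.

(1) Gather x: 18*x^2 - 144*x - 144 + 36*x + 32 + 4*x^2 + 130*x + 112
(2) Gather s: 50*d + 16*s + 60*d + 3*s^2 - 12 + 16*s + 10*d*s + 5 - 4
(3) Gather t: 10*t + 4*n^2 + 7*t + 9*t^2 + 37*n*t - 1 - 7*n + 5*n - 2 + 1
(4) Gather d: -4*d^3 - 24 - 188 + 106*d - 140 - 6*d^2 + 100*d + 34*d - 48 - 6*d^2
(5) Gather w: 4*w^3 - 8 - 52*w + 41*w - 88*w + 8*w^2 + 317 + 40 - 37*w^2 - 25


(1) = 22*x^2 + 22*x
(2) = 110*d + 3*s^2 + s*(10*d + 32) - 11
(3) = 4*n^2 - 2*n + 9*t^2 + t*(37*n + 17) - 2
(4) = -4*d^3 - 12*d^2 + 240*d - 400
(5) = 4*w^3 - 29*w^2 - 99*w + 324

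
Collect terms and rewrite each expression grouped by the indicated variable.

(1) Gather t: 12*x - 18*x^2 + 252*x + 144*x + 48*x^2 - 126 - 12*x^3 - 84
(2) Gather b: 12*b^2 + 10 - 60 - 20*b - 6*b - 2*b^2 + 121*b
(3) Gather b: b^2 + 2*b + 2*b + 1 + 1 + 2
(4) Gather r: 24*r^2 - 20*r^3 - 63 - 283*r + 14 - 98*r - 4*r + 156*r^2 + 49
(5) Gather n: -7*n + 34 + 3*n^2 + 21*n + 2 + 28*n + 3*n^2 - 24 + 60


(1) = -12*x^3 + 30*x^2 + 408*x - 210
(2) = 10*b^2 + 95*b - 50
(3) = b^2 + 4*b + 4
(4) = -20*r^3 + 180*r^2 - 385*r
(5) = 6*n^2 + 42*n + 72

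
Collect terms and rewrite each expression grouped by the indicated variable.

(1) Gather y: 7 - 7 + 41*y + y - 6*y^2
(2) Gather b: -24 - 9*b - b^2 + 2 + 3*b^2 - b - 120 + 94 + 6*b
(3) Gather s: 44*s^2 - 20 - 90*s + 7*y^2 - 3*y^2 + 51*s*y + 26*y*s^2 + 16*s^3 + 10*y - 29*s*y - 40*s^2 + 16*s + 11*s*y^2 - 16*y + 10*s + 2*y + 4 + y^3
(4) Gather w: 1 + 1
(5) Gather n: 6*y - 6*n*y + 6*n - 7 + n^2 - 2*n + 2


(1) = -6*y^2 + 42*y
(2) = 2*b^2 - 4*b - 48
(3) = 16*s^3 + s^2*(26*y + 4) + s*(11*y^2 + 22*y - 64) + y^3 + 4*y^2 - 4*y - 16
(4) = 2
(5) = n^2 + n*(4 - 6*y) + 6*y - 5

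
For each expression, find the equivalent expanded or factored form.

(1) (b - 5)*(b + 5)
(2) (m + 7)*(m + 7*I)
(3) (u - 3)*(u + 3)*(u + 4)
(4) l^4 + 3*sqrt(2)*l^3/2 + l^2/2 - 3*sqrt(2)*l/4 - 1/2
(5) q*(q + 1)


(1) = b^2 - 25
(2) = m^2 + 7*m + 7*I*m + 49*I
(3) = u^3 + 4*u^2 - 9*u - 36
(4) = (l - sqrt(2)/2)*(l + sqrt(2)/2)^2*(l + sqrt(2))
(5) = q^2 + q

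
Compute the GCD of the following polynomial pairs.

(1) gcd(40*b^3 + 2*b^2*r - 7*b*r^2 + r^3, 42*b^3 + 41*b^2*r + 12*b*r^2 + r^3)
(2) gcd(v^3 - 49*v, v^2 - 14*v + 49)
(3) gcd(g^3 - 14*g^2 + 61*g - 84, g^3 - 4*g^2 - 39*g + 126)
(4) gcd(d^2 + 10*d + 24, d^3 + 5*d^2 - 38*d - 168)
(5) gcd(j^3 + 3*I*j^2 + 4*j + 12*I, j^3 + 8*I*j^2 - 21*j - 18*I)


(1) = 2*b + r
(2) = v - 7
(3) = gcd((g - 7)*(g - 4)*(g - 3), (g - 7)*(g - 3)*(g + 6)) = g^2 - 10*g + 21
(4) = gcd((d + 4)*(d + 6), (d - 6)*(d + 4)*(d + 7)) = d + 4
(5) = j^2 + 5*I*j - 6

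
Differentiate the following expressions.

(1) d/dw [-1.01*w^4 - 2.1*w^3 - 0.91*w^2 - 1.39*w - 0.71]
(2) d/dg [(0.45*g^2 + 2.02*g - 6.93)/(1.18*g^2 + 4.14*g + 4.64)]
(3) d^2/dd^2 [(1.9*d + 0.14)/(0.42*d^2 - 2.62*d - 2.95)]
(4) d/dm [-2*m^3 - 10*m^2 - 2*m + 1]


(1) = -4.04*w^3 - 6.3*w^2 - 1.82*w - 1.39
(2) = (-0.5206*g^2 + 20.5308*g + 38.063)/(1.3924*g^4 + 9.7704*g^3 + 28.09*g^2 + 38.4192*g + 21.5296)
(3) = ((9.8384 - 4.788*d)*(-0.42*d^2 + 2.62*d + 2.95) - (0.84*d - 2.62)*(1.68*d - 5.24)*(1.9*d + 0.14))/(-0.42*d^2 + 2.62*d + 2.95)^3
(4) = -6*m^2 - 20*m - 2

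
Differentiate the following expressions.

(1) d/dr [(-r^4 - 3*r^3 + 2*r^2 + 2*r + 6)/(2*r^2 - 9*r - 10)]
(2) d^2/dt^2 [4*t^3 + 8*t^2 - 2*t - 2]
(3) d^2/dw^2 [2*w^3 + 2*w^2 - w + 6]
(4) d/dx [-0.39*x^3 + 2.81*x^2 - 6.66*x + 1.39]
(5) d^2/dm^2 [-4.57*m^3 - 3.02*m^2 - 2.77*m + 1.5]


(1) = (-4*r^5 + 21*r^4 + 94*r^3 + 68*r^2 - 64*r + 34)/(4*r^4 - 36*r^3 + 41*r^2 + 180*r + 100)
(2) = 24*t + 16
(3) = 12*w + 4
(4) = -1.17*x^2 + 5.62*x - 6.66
(5) = -27.42*m - 6.04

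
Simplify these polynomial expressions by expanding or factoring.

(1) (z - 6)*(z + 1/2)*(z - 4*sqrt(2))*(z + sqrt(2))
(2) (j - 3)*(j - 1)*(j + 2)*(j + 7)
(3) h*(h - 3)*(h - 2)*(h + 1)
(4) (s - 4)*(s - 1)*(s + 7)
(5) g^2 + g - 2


(1) = z^4 - 11*z^3/2 - 3*sqrt(2)*z^3 - 11*z^2 + 33*sqrt(2)*z^2/2 + 9*sqrt(2)*z + 44*z + 24
(2) = j^4 + 5*j^3 - 19*j^2 - 29*j + 42
(3) = h^4 - 4*h^3 + h^2 + 6*h
(4) = s^3 + 2*s^2 - 31*s + 28
(5) = (g - 1)*(g + 2)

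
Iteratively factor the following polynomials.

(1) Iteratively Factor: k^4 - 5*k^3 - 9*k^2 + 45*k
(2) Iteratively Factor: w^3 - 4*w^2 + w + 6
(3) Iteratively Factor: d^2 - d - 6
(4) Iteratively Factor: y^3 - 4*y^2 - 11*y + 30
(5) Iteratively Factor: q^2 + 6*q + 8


(1) = (k)*(k^3 - 5*k^2 - 9*k + 45) = k*(k + 3)*(k^2 - 8*k + 15) = k*(k - 5)*(k + 3)*(k - 3)
(2) = (w - 3)*(w^2 - w - 2) = (w - 3)*(w - 2)*(w + 1)
(3) = (d + 2)*(d - 3)
(4) = (y - 2)*(y^2 - 2*y - 15) = (y - 5)*(y - 2)*(y + 3)
(5) = (q + 2)*(q + 4)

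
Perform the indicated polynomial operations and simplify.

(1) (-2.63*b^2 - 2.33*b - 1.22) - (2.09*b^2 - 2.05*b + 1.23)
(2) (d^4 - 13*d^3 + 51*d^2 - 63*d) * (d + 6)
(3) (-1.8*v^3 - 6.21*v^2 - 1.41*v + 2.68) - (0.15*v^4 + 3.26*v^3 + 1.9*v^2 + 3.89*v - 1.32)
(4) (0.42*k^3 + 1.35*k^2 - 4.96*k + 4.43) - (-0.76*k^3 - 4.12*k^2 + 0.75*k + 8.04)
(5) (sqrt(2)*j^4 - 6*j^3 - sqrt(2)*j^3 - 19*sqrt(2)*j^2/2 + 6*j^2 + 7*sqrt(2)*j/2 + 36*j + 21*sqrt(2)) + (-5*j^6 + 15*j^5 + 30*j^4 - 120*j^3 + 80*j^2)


(1) = -4.72*b^2 - 0.28*b - 2.45
(2) = d^5 - 7*d^4 - 27*d^3 + 243*d^2 - 378*d
(3) = -0.15*v^4 - 5.06*v^3 - 8.11*v^2 - 5.3*v + 4.0
(4) = 1.18*k^3 + 5.47*k^2 - 5.71*k - 3.61
(5) = -5*j^6 + 15*j^5 + sqrt(2)*j^4 + 30*j^4 - 126*j^3 - sqrt(2)*j^3 - 19*sqrt(2)*j^2/2 + 86*j^2 + 7*sqrt(2)*j/2 + 36*j + 21*sqrt(2)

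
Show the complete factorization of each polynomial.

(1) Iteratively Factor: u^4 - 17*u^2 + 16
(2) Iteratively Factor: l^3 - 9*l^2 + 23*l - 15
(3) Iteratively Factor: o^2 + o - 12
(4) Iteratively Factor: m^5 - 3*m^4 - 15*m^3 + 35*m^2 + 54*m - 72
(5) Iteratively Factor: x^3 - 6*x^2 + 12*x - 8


(1) = (u + 1)*(u^3 - u^2 - 16*u + 16) = (u + 1)*(u + 4)*(u^2 - 5*u + 4) = (u - 4)*(u + 1)*(u + 4)*(u - 1)
(2) = (l - 3)*(l^2 - 6*l + 5) = (l - 3)*(l - 1)*(l - 5)
(3) = (o - 3)*(o + 4)
(4) = (m - 1)*(m^4 - 2*m^3 - 17*m^2 + 18*m + 72) = (m - 1)*(m + 2)*(m^3 - 4*m^2 - 9*m + 36) = (m - 1)*(m + 2)*(m + 3)*(m^2 - 7*m + 12) = (m - 3)*(m - 1)*(m + 2)*(m + 3)*(m - 4)
(5) = (x - 2)*(x^2 - 4*x + 4) = (x - 2)^2*(x - 2)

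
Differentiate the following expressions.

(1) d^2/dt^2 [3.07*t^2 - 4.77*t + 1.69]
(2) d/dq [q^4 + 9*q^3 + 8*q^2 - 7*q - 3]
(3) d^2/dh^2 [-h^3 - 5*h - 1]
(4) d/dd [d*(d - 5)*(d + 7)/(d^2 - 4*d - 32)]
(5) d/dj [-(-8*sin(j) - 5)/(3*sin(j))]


(1) = 6.14000000000000
(2) = 4*q^3 + 27*q^2 + 16*q - 7
(3) = -6*h
(4) = (d^4 - 8*d^3 - 69*d^2 - 128*d + 1120)/(d^4 - 8*d^3 - 48*d^2 + 256*d + 1024)
(5) = -5*cos(j)/(3*sin(j)^2)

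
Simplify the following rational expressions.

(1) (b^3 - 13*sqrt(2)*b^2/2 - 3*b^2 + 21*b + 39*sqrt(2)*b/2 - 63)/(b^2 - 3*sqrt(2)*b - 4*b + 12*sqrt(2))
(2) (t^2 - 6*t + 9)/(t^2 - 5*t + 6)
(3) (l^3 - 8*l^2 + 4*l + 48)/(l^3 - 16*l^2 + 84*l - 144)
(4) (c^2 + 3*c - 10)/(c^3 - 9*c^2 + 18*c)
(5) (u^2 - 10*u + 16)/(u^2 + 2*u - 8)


(1) = (2*b^2 + b*(-7*sqrt(2) - 6) + 21*sqrt(2))/(2*b - 8)
(2) = (t - 3)/(t - 2)
(3) = (l + 2)/(l - 6)
(4) = (c^2 + 3*c - 10)/(c^3 - 9*c^2 + 18*c)
(5) = (u - 8)/(u + 4)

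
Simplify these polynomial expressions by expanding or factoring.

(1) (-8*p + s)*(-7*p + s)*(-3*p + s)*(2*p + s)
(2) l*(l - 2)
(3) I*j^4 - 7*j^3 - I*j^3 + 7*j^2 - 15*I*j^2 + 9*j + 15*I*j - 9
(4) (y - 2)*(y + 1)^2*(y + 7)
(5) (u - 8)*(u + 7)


(1) = -336*p^4 + 34*p^3*s + 65*p^2*s^2 - 16*p*s^3 + s^4
(2) = l^2 - 2*l
(3) = (j + I)*(j + 3*I)^2*(I*j - I)
(4) = y^4 + 7*y^3 - 3*y^2 - 23*y - 14
(5) = u^2 - u - 56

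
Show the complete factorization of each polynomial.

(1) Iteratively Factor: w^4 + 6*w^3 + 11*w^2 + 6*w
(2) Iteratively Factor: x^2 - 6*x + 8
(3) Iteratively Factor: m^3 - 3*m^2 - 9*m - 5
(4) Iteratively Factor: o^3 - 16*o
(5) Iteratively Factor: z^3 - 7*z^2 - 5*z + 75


(1) = (w)*(w^3 + 6*w^2 + 11*w + 6) = w*(w + 2)*(w^2 + 4*w + 3) = w*(w + 1)*(w + 2)*(w + 3)
(2) = (x - 2)*(x - 4)
(3) = (m + 1)*(m^2 - 4*m - 5) = (m - 5)*(m + 1)*(m + 1)
(4) = (o + 4)*(o^2 - 4*o) = o*(o + 4)*(o - 4)
(5) = (z + 3)*(z^2 - 10*z + 25) = (z - 5)*(z + 3)*(z - 5)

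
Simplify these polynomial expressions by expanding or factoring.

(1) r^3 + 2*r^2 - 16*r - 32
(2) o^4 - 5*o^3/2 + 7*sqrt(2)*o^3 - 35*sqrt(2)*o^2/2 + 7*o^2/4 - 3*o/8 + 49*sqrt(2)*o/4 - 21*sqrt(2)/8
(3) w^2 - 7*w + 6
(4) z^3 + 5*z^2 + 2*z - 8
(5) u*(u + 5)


(1) = (r - 4)*(r + 2)*(r + 4)
(2) = (o - 3/2)*(o - 1/2)^2*(o + 7*sqrt(2))
(3) = (w - 6)*(w - 1)
(4) = (z - 1)*(z + 2)*(z + 4)
(5) = u^2 + 5*u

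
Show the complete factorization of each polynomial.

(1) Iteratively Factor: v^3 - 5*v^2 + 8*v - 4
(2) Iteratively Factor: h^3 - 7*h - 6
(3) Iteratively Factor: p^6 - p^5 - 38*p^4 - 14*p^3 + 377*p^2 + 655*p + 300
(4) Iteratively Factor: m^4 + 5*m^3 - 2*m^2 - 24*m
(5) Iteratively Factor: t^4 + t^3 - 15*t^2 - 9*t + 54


(1) = (v - 2)*(v^2 - 3*v + 2) = (v - 2)*(v - 1)*(v - 2)
(2) = (h + 2)*(h^2 - 2*h - 3) = (h + 1)*(h + 2)*(h - 3)
(3) = (p - 5)*(p^5 + 4*p^4 - 18*p^3 - 104*p^2 - 143*p - 60) = (p - 5)^2*(p^4 + 9*p^3 + 27*p^2 + 31*p + 12) = (p - 5)^2*(p + 3)*(p^3 + 6*p^2 + 9*p + 4) = (p - 5)^2*(p + 1)*(p + 3)*(p^2 + 5*p + 4) = (p - 5)^2*(p + 1)*(p + 3)*(p + 4)*(p + 1)
(4) = (m - 2)*(m^3 + 7*m^2 + 12*m) = (m - 2)*(m + 3)*(m^2 + 4*m) = (m - 2)*(m + 3)*(m + 4)*(m)
(5) = (t + 3)*(t^3 - 2*t^2 - 9*t + 18) = (t + 3)^2*(t^2 - 5*t + 6) = (t - 3)*(t + 3)^2*(t - 2)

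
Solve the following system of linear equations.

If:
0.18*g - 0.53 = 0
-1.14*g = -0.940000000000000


Then:
No Solution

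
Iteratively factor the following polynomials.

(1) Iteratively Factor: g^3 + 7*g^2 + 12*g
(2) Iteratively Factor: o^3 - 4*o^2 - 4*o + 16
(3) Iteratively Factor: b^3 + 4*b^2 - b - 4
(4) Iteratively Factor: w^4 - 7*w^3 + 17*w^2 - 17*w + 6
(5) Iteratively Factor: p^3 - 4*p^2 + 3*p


(1) = (g + 4)*(g^2 + 3*g) = (g + 3)*(g + 4)*(g)
(2) = (o - 4)*(o^2 - 4) = (o - 4)*(o - 2)*(o + 2)
(3) = (b - 1)*(b^2 + 5*b + 4) = (b - 1)*(b + 1)*(b + 4)
(4) = (w - 1)*(w^3 - 6*w^2 + 11*w - 6) = (w - 1)^2*(w^2 - 5*w + 6) = (w - 3)*(w - 1)^2*(w - 2)
(5) = (p)*(p^2 - 4*p + 3) = p*(p - 3)*(p - 1)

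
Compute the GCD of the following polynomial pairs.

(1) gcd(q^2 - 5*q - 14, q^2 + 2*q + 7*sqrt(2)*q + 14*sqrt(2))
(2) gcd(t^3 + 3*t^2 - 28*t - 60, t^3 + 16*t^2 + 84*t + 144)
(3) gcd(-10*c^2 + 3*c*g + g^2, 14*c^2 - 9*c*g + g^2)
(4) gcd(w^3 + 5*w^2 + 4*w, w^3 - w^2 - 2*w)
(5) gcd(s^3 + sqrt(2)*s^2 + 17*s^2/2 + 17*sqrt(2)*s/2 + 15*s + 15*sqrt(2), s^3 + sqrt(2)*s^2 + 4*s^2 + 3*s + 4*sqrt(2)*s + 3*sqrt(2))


(1) = gcd((q - 7)*(q + 2), (q + 2)*(q + 7*sqrt(2))) = q + 2
(2) = t + 6
(3) = 2*c - g
(4) = w^2 + w
(5) = s + sqrt(2)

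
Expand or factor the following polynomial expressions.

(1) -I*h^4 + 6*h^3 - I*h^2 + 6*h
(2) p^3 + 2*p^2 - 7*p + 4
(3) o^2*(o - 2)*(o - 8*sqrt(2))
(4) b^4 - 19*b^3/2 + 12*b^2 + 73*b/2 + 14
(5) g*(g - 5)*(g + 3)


(1) = h*(h - I)*(h + 6*I)*(-I*h + 1)
(2) = (p - 1)^2*(p + 4)
(3) = o^4 - 8*sqrt(2)*o^3 - 2*o^3 + 16*sqrt(2)*o^2
(4) = (b - 7)*(b - 4)*(b + 1/2)*(b + 1)
(5) = g^3 - 2*g^2 - 15*g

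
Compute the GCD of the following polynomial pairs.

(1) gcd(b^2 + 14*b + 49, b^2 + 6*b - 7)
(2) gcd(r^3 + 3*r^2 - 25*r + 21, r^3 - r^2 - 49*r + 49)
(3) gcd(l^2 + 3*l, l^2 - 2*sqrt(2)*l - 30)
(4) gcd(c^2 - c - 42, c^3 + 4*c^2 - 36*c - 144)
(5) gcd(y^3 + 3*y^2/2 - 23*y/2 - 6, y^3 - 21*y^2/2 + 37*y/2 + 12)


(1) = b + 7
(2) = r^2 + 6*r - 7
(3) = gcd(l*(l + 3), (l - 5*sqrt(2))*(l + 3*sqrt(2))) = 1
(4) = gcd((c - 7)*(c + 6), (c - 6)*(c + 4)*(c + 6)) = c + 6
(5) = y^2 - 5*y/2 - 3/2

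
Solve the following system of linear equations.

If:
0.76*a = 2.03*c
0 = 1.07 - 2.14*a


Then:
a = 0.50
c = 0.19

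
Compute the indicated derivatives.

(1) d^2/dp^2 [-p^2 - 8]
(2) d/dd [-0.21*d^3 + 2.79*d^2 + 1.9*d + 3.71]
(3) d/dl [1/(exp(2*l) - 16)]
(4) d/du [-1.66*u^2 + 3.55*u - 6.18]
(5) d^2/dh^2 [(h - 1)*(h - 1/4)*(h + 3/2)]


(1) = -2
(2) = -0.63*d^2 + 5.58*d + 1.9
(3) = -2*exp(2*l)/(exp(2*l) - 16)^2
(4) = 3.55 - 3.32*u
(5) = 6*h + 1/2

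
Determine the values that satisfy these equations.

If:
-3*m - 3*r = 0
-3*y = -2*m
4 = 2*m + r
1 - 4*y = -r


Then:
No Solution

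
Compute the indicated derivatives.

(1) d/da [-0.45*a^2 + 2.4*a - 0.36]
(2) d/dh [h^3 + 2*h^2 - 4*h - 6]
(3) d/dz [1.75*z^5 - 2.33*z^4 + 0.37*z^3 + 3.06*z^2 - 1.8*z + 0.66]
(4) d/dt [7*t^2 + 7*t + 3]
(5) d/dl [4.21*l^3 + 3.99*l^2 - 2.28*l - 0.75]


(1) = 2.4 - 0.9*a
(2) = 3*h^2 + 4*h - 4
(3) = 8.75*z^4 - 9.32*z^3 + 1.11*z^2 + 6.12*z - 1.8
(4) = 14*t + 7
(5) = 12.63*l^2 + 7.98*l - 2.28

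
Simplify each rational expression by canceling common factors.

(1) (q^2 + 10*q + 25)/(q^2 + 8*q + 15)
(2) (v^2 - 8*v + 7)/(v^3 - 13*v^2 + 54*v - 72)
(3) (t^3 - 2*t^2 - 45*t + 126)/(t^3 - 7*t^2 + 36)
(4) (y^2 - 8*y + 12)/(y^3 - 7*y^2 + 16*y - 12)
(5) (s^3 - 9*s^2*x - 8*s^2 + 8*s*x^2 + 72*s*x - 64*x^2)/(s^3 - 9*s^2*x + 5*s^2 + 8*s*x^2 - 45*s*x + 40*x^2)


(1) = (q + 5)/(q + 3)
(2) = (v^2 - 8*v + 7)/(v^3 - 13*v^2 + 54*v - 72)
(3) = (t + 7)/(t + 2)
(4) = (y - 6)/(y^2 - 5*y + 6)
(5) = (s - 8)/(s + 5)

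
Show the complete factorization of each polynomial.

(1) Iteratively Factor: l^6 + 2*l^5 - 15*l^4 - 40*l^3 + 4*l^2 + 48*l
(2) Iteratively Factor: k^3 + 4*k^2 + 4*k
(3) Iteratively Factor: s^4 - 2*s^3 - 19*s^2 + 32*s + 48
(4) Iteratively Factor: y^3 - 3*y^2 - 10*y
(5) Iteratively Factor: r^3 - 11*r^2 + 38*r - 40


(1) = (l - 4)*(l^5 + 6*l^4 + 9*l^3 - 4*l^2 - 12*l) = l*(l - 4)*(l^4 + 6*l^3 + 9*l^2 - 4*l - 12) = l*(l - 4)*(l + 2)*(l^3 + 4*l^2 + l - 6) = l*(l - 4)*(l + 2)^2*(l^2 + 2*l - 3) = l*(l - 4)*(l - 1)*(l + 2)^2*(l + 3)
(2) = (k)*(k^2 + 4*k + 4) = k*(k + 2)*(k + 2)
(3) = (s + 4)*(s^3 - 6*s^2 + 5*s + 12) = (s + 1)*(s + 4)*(s^2 - 7*s + 12) = (s - 4)*(s + 1)*(s + 4)*(s - 3)
(4) = (y - 5)*(y^2 + 2*y) = y*(y - 5)*(y + 2)
(5) = (r - 5)*(r^2 - 6*r + 8) = (r - 5)*(r - 4)*(r - 2)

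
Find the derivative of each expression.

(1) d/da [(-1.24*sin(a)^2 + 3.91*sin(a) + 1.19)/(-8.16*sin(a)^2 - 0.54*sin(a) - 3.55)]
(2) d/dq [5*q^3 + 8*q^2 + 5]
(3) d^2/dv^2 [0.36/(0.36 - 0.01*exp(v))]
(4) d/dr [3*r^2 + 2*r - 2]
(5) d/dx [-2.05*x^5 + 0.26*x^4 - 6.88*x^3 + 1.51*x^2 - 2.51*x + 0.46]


(1) = (32.5752*sin(a)^2 + 28.2248*sin(a) - 13.2379)*cos(a)/(66.5856*sin(a)^4 + 8.8128*sin(a)^3 + 58.2276*sin(a)^2 + 3.834*sin(a) + 12.6025)
(2) = q*(15*q + 16)
(3) = (-3.6e-5*exp(v) - 0.001296)*exp(v)/(0.01*exp(v) - 0.36)^3
(4) = 6*r + 2
(5) = -10.25*x^4 + 1.04*x^3 - 20.64*x^2 + 3.02*x - 2.51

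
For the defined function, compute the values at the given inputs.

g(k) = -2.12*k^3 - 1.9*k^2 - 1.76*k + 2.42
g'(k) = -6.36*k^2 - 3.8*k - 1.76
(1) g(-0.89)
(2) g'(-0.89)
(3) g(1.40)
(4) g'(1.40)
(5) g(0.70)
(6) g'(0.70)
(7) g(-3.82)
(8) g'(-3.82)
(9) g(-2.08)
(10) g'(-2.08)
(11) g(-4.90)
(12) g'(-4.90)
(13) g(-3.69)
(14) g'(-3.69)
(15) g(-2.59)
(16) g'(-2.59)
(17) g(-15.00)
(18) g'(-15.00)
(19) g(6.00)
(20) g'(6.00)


(1) = 3.98
(2) = -3.42
(3) = -9.59
(4) = -19.55
(5) = -0.47
(6) = -7.54
(7) = 99.59
(8) = -80.05
(9) = 16.94
(10) = -21.37
(11) = 214.84
(12) = -135.84
(13) = 89.56
(14) = -74.34
(15) = 31.07
(16) = -34.58
(17) = 6756.32
(18) = -1375.76
(19) = -534.46
(20) = -253.52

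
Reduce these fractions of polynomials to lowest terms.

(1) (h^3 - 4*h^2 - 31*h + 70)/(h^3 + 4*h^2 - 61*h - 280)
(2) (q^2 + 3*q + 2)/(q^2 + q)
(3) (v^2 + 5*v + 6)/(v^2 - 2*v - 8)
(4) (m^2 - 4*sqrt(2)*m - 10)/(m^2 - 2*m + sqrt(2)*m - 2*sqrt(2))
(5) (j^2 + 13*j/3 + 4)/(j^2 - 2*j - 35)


(1) = (h^2 - 9*h + 14)/(h^2 - h - 56)
(2) = (q + 2)/q
(3) = (v + 3)/(v - 4)
(4) = (m - 5*sqrt(2))/(m - 2)
(5) = (3*j^2 + 13*j + 12)/(3*j^2 - 6*j - 105)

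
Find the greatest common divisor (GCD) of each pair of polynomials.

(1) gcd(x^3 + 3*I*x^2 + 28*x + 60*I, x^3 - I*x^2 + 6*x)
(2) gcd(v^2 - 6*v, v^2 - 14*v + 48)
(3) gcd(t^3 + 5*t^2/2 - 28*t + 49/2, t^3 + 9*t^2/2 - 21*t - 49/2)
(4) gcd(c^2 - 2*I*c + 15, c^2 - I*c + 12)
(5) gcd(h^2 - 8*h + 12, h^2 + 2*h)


(1) = gcd((x - 5*I)*(x + 2*I)*(x + 6*I), x*(x - 3*I)*(x + 2*I)) = x + 2*I
(2) = v - 6
(3) = gcd((t - 7/2)*(t - 1)*(t + 7), (t - 7/2)*(t + 1)*(t + 7)) = t^2 + 7*t/2 - 49/2
(4) = gcd((c - 5*I)*(c + 3*I), (c - 4*I)*(c + 3*I)) = c + 3*I
(5) = 1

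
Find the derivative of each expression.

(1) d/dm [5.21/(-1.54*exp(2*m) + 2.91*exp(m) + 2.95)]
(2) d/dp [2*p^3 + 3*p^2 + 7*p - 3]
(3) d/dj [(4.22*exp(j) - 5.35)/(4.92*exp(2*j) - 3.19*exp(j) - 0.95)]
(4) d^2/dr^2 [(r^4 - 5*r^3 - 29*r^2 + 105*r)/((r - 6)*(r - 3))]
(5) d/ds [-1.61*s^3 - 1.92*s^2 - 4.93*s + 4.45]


(1) = (16.0468*exp(m) - 15.1611)*exp(m)/(-1.54*exp(2*m) + 2.91*exp(m) + 2.95)^2
(2) = 6*p^2 + 6*p + 7
(3) = (-20.7624*exp(2*j) + 52.644*exp(j) - 21.0755)*exp(j)/(24.2064*exp(4*j) - 31.3896*exp(3*j) + 0.8281*exp(2*j) + 6.061*exp(j) + 0.9025)
(4) = 2*(r^3 - 18*r^2 + 108*r - 282)/(r^3 - 18*r^2 + 108*r - 216)
(5) = -4.83*s^2 - 3.84*s - 4.93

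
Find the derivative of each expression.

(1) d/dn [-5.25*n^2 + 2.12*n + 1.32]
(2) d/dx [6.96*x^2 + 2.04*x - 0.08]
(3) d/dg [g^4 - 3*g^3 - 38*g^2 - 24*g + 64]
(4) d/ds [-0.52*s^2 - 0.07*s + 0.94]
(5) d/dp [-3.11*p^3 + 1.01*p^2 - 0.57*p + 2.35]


(1) = 2.12 - 10.5*n
(2) = 13.92*x + 2.04
(3) = 4*g^3 - 9*g^2 - 76*g - 24
(4) = -1.04*s - 0.07
(5) = -9.33*p^2 + 2.02*p - 0.57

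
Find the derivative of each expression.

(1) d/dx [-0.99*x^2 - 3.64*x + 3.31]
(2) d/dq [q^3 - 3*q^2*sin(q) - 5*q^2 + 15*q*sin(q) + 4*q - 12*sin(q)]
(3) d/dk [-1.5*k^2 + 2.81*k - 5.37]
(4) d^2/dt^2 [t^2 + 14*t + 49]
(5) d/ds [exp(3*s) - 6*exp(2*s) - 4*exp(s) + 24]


(1) = -1.98*x - 3.64
(2) = -3*q^2*cos(q) + 3*q^2 - 6*q*sin(q) + 15*q*cos(q) - 10*q + 15*sin(q) - 12*cos(q) + 4
(3) = 2.81 - 3.0*k
(4) = 2
(5) = (3*exp(2*s) - 12*exp(s) - 4)*exp(s)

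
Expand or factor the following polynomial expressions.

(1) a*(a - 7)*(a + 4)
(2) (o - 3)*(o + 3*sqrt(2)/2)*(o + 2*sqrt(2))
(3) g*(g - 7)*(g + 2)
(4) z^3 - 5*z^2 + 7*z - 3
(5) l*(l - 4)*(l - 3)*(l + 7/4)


(1) = a^3 - 3*a^2 - 28*a
(2) = o^3 - 3*o^2 + 7*sqrt(2)*o^2/2 - 21*sqrt(2)*o/2 + 6*o - 18
(3) = g^3 - 5*g^2 - 14*g
(4) = (z - 3)*(z - 1)^2
(5) = l^4 - 21*l^3/4 - l^2/4 + 21*l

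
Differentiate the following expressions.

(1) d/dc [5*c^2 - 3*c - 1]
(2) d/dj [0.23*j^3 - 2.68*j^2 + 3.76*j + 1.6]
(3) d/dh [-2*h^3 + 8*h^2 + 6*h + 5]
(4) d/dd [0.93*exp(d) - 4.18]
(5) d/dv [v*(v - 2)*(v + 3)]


(1) = 10*c - 3
(2) = 0.69*j^2 - 5.36*j + 3.76
(3) = -6*h^2 + 16*h + 6
(4) = 0.93*exp(d)
(5) = 3*v^2 + 2*v - 6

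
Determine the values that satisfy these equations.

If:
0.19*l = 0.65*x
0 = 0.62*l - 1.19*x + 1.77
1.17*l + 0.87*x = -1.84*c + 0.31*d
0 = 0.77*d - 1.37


Then:
c = 5.33
d = 1.78
l = -6.50
x = -1.90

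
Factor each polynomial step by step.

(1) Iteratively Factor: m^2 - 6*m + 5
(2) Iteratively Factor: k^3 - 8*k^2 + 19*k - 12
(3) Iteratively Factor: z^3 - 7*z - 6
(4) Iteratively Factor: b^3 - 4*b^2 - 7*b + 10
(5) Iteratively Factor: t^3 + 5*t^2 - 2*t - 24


(1) = (m - 5)*(m - 1)
(2) = (k - 1)*(k^2 - 7*k + 12) = (k - 3)*(k - 1)*(k - 4)
(3) = (z + 1)*(z^2 - z - 6) = (z - 3)*(z + 1)*(z + 2)
(4) = (b - 5)*(b^2 + b - 2) = (b - 5)*(b - 1)*(b + 2)
(5) = (t + 3)*(t^2 + 2*t - 8) = (t - 2)*(t + 3)*(t + 4)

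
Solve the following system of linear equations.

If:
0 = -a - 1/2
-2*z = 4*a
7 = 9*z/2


Then:
No Solution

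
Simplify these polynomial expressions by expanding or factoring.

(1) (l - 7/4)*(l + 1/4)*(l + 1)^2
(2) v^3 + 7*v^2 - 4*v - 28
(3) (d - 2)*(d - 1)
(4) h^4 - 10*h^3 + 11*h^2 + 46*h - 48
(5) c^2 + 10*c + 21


(1) = l^4 + l^3/2 - 39*l^2/16 - 19*l/8 - 7/16
(2) = (v - 2)*(v + 2)*(v + 7)
(3) = d^2 - 3*d + 2
(4) = (h - 8)*(h - 3)*(h - 1)*(h + 2)
(5) = (c + 3)*(c + 7)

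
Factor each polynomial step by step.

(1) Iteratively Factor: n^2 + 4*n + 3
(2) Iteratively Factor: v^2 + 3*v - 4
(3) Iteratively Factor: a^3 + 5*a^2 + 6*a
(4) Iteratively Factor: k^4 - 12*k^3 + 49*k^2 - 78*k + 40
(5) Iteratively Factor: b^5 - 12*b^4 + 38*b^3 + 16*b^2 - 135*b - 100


(1) = (n + 1)*(n + 3)
(2) = (v - 1)*(v + 4)
(3) = (a + 3)*(a^2 + 2*a) = a*(a + 3)*(a + 2)
(4) = (k - 1)*(k^3 - 11*k^2 + 38*k - 40) = (k - 5)*(k - 1)*(k^2 - 6*k + 8) = (k - 5)*(k - 4)*(k - 1)*(k - 2)
(5) = (b - 5)*(b^4 - 7*b^3 + 3*b^2 + 31*b + 20) = (b - 5)^2*(b^3 - 2*b^2 - 7*b - 4) = (b - 5)^2*(b + 1)*(b^2 - 3*b - 4) = (b - 5)^2*(b + 1)^2*(b - 4)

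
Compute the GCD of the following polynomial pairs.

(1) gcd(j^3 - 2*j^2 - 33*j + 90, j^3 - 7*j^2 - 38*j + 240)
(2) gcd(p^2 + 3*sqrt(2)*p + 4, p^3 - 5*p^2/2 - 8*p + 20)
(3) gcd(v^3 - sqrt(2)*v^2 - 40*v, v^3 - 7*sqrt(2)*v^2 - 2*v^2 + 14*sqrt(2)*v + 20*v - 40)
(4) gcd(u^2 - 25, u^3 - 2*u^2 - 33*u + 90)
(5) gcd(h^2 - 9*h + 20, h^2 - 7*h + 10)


(1) = gcd((j - 5)*(j - 3)*(j + 6), (j - 8)*(j - 5)*(j + 6)) = j^2 + j - 30
(2) = p + 2*sqrt(2)
(3) = gcd(v*(v - 5*sqrt(2))*(v + 4*sqrt(2)), (v - 2)*(v - 5*sqrt(2))*(v - 2*sqrt(2))) = v - 5*sqrt(2)
(4) = gcd((u - 5)*(u + 5), (u - 5)*(u - 3)*(u + 6)) = u - 5
(5) = h - 5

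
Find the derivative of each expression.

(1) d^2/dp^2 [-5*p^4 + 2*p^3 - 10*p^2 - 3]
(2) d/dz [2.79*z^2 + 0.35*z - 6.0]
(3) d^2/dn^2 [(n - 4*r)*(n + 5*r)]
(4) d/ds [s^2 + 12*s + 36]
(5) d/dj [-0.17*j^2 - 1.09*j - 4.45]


(1) = -60*p^2 + 12*p - 20
(2) = 5.58*z + 0.35
(3) = 2
(4) = 2*s + 12
(5) = -0.34*j - 1.09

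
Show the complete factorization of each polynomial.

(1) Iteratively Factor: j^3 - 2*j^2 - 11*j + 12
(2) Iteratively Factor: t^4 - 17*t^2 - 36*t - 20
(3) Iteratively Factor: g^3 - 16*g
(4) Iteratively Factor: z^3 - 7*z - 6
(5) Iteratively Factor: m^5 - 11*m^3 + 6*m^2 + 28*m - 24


(1) = (j - 1)*(j^2 - j - 12) = (j - 1)*(j + 3)*(j - 4)
(2) = (t - 5)*(t^3 + 5*t^2 + 8*t + 4) = (t - 5)*(t + 2)*(t^2 + 3*t + 2) = (t - 5)*(t + 2)^2*(t + 1)
(3) = (g)*(g^2 - 16) = g*(g + 4)*(g - 4)
(4) = (z - 3)*(z^2 + 3*z + 2) = (z - 3)*(z + 2)*(z + 1)
(5) = (m + 2)*(m^4 - 2*m^3 - 7*m^2 + 20*m - 12) = (m - 2)*(m + 2)*(m^3 - 7*m + 6) = (m - 2)^2*(m + 2)*(m^2 + 2*m - 3) = (m - 2)^2*(m - 1)*(m + 2)*(m + 3)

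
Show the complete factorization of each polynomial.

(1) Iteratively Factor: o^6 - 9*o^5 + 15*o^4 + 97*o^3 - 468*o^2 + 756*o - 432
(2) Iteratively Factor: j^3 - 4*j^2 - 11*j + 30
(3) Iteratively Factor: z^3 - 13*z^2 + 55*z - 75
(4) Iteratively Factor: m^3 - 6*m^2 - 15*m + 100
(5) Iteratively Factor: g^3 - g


(1) = (o - 2)*(o^5 - 7*o^4 + o^3 + 99*o^2 - 270*o + 216) = (o - 2)*(o + 4)*(o^4 - 11*o^3 + 45*o^2 - 81*o + 54) = (o - 2)^2*(o + 4)*(o^3 - 9*o^2 + 27*o - 27) = (o - 3)*(o - 2)^2*(o + 4)*(o^2 - 6*o + 9) = (o - 3)^2*(o - 2)^2*(o + 4)*(o - 3)
(2) = (j - 2)*(j^2 - 2*j - 15) = (j - 2)*(j + 3)*(j - 5)
(3) = (z - 3)*(z^2 - 10*z + 25) = (z - 5)*(z - 3)*(z - 5)
(4) = (m + 4)*(m^2 - 10*m + 25) = (m - 5)*(m + 4)*(m - 5)
(5) = (g)*(g^2 - 1) = g*(g + 1)*(g - 1)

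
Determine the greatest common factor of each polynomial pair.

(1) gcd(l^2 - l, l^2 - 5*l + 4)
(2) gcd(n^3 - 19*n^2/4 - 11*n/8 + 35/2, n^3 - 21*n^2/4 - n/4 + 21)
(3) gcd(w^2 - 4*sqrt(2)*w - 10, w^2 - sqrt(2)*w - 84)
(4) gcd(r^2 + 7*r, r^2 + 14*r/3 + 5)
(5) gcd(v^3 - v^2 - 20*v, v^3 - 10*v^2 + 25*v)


(1) = gcd(l*(l - 1), (l - 4)*(l - 1)) = l - 1
(2) = gcd((n - 4)*(n - 5/2)*(n + 7/4), (n - 4)*(n - 3)*(n + 7/4)) = n^2 - 9*n/4 - 7
(3) = gcd((w - 5*sqrt(2))*(w + sqrt(2)), (w - 7*sqrt(2))*(w + 6*sqrt(2))) = 1
(4) = gcd(r*(r + 7), (r + 5/3)*(r + 3)) = 1
(5) = v^2 - 5*v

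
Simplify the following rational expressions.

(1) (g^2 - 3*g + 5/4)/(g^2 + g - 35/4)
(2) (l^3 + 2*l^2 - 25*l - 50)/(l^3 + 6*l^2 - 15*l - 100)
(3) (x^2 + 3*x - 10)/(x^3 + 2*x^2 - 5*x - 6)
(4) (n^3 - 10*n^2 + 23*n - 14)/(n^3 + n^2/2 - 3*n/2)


(1) = (2*g - 1)/(2*g + 7)
(2) = (l^2 - 3*l - 10)/(l^2 + l - 20)
(3) = (x + 5)/(x^2 + 4*x + 3)
(4) = (2*n^2 - 18*n + 28)/(2*n^2 + 3*n)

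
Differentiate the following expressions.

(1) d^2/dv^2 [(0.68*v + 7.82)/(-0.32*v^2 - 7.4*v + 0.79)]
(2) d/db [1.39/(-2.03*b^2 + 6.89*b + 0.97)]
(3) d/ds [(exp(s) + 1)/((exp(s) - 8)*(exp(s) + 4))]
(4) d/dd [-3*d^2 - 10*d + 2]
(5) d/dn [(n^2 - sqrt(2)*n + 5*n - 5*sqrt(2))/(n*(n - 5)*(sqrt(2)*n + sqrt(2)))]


(1) = (-(0.64*v + 7.4)*(0.68*v + 7.82)*(1.28*v + 14.8) + (1.3056*v + 15.0688)*(0.32*v^2 + 7.4*v - 0.79))/(0.32*v^2 + 7.4*v - 0.79)^3
(2) = (5.6434*b - 9.5771)/(-2.03*b^2 + 6.89*b + 0.97)^2
(3) = (-exp(2*s) - 2*exp(s) - 28)*exp(s)/(exp(4*s) - 8*exp(3*s) - 48*exp(2*s) + 256*exp(s) + 1024)
(4) = -6*d - 10
(5) = (-sqrt(2)*n^4 - 10*sqrt(2)*n^3 + 4*n^3 + 15*sqrt(2)*n^2 + 22*n^2 - 80*n - 50)/(2*n^2*(n^4 - 8*n^3 + 6*n^2 + 40*n + 25))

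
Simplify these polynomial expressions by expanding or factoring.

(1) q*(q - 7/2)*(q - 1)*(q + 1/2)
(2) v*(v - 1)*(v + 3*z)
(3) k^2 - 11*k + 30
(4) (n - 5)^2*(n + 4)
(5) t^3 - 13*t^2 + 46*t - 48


(1) = q^4 - 4*q^3 + 5*q^2/4 + 7*q/4
(2) = v^3 + 3*v^2*z - v^2 - 3*v*z
(3) = (k - 6)*(k - 5)
(4) = n^3 - 6*n^2 - 15*n + 100
(5) = (t - 8)*(t - 3)*(t - 2)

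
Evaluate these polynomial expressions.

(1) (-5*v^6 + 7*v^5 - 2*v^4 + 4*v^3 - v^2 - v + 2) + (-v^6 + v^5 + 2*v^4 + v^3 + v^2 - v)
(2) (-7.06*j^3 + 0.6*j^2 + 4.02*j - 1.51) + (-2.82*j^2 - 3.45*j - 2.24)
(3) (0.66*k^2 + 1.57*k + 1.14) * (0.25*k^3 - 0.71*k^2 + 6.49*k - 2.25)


(1) = -6*v^6 + 8*v^5 + 5*v^3 - 2*v + 2
(2) = -7.06*j^3 - 2.22*j^2 + 0.57*j - 3.75
(3) = 0.165*k^5 - 0.0761*k^4 + 3.4537*k^3 + 7.8949*k^2 + 3.8661*k - 2.565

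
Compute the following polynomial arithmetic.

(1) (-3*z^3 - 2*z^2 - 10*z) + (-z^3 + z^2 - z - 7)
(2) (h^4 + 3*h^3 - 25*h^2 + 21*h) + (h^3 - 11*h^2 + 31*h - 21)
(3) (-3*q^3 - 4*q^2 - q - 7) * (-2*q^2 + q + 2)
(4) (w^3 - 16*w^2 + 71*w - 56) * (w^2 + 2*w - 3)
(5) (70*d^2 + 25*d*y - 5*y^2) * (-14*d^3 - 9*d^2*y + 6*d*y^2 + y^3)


(1) = -4*z^3 - z^2 - 11*z - 7
(2) = h^4 + 4*h^3 - 36*h^2 + 52*h - 21
(3) = 6*q^5 + 5*q^4 - 8*q^3 + 5*q^2 - 9*q - 14
(4) = w^5 - 14*w^4 + 36*w^3 + 134*w^2 - 325*w + 168
(5) = -980*d^5 - 980*d^4*y + 265*d^3*y^2 + 265*d^2*y^3 - 5*d*y^4 - 5*y^5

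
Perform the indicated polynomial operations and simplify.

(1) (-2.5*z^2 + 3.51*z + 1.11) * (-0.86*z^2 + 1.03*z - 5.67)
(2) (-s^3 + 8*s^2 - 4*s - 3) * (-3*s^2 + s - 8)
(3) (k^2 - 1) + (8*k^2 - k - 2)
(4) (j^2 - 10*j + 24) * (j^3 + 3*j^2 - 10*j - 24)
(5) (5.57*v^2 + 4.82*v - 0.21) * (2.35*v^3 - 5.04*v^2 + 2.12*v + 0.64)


(1) = 2.15*z^4 - 5.5936*z^3 + 16.8357*z^2 - 18.7584*z - 6.2937
(2) = 3*s^5 - 25*s^4 + 28*s^3 - 59*s^2 + 29*s + 24
(3) = 9*k^2 - k - 3
(4) = j^5 - 7*j^4 - 16*j^3 + 148*j^2 - 576
(5) = 13.0895*v^5 - 16.7458*v^4 - 12.9779*v^3 + 14.8416*v^2 + 2.6396*v - 0.1344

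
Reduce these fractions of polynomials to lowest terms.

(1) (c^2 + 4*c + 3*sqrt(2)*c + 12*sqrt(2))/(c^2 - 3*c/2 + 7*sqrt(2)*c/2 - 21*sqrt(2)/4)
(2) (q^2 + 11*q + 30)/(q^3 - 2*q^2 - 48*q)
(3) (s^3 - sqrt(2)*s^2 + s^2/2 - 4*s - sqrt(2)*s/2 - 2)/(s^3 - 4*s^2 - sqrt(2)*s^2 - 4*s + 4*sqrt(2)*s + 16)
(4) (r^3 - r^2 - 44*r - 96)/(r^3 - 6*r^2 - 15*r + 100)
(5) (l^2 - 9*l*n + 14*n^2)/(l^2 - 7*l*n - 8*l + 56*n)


(1) = (4*c^2 + c*(16 + 12*sqrt(2)) + 48*sqrt(2))/(4*c^2 + c*(-6 + 14*sqrt(2)) - 21*sqrt(2))
(2) = (q + 5)/(q^2 - 8*q)
(3) = (2*s + 1)/(2*s - 8)
(4) = (r^2 - 5*r - 24)/(r^2 - 10*r + 25)
(5) = (l - 2*n)/(l - 8)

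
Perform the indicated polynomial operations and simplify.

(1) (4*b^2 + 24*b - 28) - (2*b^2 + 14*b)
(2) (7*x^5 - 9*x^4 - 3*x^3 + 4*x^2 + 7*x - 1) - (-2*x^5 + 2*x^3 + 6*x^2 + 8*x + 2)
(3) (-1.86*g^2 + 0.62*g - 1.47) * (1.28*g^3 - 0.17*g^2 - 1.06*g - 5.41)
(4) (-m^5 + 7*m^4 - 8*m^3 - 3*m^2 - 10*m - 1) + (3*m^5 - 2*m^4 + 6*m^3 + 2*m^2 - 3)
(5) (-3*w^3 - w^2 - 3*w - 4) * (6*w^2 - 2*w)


(1) = 2*b^2 + 10*b - 28
(2) = 9*x^5 - 9*x^4 - 5*x^3 - 2*x^2 - x - 3
(3) = -2.3808*g^5 + 1.1098*g^4 - 0.0154*g^3 + 9.6553*g^2 - 1.796*g + 7.9527
(4) = 2*m^5 + 5*m^4 - 2*m^3 - m^2 - 10*m - 4
(5) = -18*w^5 - 16*w^3 - 18*w^2 + 8*w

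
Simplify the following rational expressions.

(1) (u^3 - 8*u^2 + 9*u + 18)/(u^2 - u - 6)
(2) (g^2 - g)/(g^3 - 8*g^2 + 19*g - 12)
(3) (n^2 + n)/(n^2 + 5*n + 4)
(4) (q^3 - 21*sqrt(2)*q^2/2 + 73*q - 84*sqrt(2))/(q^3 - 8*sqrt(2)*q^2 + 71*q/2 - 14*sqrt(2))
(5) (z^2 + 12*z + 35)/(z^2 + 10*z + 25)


(1) = (u^2 - 5*u - 6)/(u + 2)
(2) = g/(g^2 - 7*g + 12)
(3) = n/(n + 4)
(4) = (4*q - 12*sqrt(2))/(4*q - 2*sqrt(2))
(5) = (z + 7)/(z + 5)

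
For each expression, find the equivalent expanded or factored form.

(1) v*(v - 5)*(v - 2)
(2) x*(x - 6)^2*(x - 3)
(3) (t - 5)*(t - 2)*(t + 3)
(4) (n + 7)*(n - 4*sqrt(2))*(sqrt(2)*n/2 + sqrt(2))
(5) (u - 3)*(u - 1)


(1) = v^3 - 7*v^2 + 10*v
(2) = x^4 - 15*x^3 + 72*x^2 - 108*x
(3) = t^3 - 4*t^2 - 11*t + 30
(4) = sqrt(2)*n^3/2 - 4*n^2 + 9*sqrt(2)*n^2/2 - 36*n + 7*sqrt(2)*n - 56
(5) = u^2 - 4*u + 3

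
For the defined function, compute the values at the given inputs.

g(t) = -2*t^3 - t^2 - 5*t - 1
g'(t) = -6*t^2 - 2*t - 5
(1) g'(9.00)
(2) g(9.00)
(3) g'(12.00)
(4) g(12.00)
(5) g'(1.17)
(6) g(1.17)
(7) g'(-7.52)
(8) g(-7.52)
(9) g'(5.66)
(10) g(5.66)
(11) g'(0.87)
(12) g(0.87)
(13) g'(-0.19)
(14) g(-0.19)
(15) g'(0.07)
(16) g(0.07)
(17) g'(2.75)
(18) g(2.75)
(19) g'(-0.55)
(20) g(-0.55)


(1) = -509.00
(2) = -1585.00
(3) = -893.00
(4) = -3661.00
(5) = -15.55
(6) = -11.42
(7) = -329.26
(8) = 830.57
(9) = -208.53
(10) = -423.98
(11) = -11.28
(12) = -7.42
(13) = -4.84
(14) = -0.07
(15) = -5.17
(16) = -1.36
(17) = -55.88
(18) = -63.91
(19) = -5.71
(20) = 1.78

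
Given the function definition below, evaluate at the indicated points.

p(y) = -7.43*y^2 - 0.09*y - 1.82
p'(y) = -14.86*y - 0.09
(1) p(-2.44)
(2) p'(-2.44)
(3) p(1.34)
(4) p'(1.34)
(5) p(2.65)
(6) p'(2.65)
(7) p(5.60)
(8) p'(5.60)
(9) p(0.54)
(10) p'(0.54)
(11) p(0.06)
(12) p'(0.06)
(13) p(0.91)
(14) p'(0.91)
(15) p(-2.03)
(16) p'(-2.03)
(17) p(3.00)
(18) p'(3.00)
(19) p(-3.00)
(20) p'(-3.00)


(1) = -45.84
(2) = 36.17
(3) = -15.28
(4) = -20.00
(5) = -54.24
(6) = -39.47
(7) = -235.33
(8) = -83.31
(9) = -4.04
(10) = -8.11
(11) = -1.85
(12) = -0.98
(13) = -8.05
(14) = -13.61
(15) = -32.26
(16) = 30.08
(17) = -68.96
(18) = -44.67
(19) = -68.42
(20) = 44.49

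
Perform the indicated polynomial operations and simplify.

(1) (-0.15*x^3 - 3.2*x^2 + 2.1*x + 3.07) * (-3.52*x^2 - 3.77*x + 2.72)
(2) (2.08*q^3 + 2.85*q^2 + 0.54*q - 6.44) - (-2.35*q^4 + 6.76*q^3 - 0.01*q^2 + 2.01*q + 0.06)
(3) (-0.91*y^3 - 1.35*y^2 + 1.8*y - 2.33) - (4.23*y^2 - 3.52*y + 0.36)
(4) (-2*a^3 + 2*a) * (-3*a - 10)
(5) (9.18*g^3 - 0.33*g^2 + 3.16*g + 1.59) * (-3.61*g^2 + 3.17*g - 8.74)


(1) = 0.528*x^5 + 11.8295*x^4 + 4.264*x^3 - 27.4274*x^2 - 5.8619*x + 8.3504
(2) = 2.35*q^4 - 4.68*q^3 + 2.86*q^2 - 1.47*q - 6.5
(3) = -0.91*y^3 - 5.58*y^2 + 5.32*y - 2.69
(4) = 6*a^4 + 20*a^3 - 6*a^2 - 20*a
(5) = -33.1398*g^5 + 30.2919*g^4 - 92.6869*g^3 + 7.1615*g^2 - 22.5781*g - 13.8966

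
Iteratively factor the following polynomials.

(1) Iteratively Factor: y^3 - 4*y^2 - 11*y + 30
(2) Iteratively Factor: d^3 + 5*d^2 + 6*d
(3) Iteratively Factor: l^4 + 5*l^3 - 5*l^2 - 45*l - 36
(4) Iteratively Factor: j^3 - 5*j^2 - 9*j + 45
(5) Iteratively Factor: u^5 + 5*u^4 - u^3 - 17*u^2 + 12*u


(1) = (y - 2)*(y^2 - 2*y - 15) = (y - 2)*(y + 3)*(y - 5)
(2) = (d + 3)*(d^2 + 2*d) = d*(d + 3)*(d + 2)
(3) = (l + 3)*(l^3 + 2*l^2 - 11*l - 12) = (l + 1)*(l + 3)*(l^2 + l - 12) = (l - 3)*(l + 1)*(l + 3)*(l + 4)
(4) = (j + 3)*(j^2 - 8*j + 15) = (j - 5)*(j + 3)*(j - 3)
(5) = (u)*(u^4 + 5*u^3 - u^2 - 17*u + 12) = u*(u + 4)*(u^3 + u^2 - 5*u + 3) = u*(u - 1)*(u + 4)*(u^2 + 2*u - 3) = u*(u - 1)*(u + 3)*(u + 4)*(u - 1)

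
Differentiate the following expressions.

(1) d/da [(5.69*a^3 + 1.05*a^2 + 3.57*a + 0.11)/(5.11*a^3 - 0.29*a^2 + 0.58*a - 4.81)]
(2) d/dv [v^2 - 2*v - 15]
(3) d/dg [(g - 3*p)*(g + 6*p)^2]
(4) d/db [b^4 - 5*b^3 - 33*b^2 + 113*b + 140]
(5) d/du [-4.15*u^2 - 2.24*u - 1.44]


(1) = (-7.0156*a^4 - 29.885*a^3 - 82.1487*a^2 - 10.0372*a - 17.2355)/(26.1121*a^6 - 2.9638*a^5 + 6.0117*a^4 - 49.4946*a^3 + 3.1262*a^2 - 5.5796*a + 23.1361)
(2) = 2*v - 2
(3) = 3*g*(g + 6*p)
(4) = 4*b^3 - 15*b^2 - 66*b + 113
(5) = -8.3*u - 2.24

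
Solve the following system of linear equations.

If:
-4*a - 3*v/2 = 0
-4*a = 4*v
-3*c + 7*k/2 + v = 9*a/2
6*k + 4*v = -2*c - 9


Then:
a = 0
c = -63/50
k = -27/25
v = 0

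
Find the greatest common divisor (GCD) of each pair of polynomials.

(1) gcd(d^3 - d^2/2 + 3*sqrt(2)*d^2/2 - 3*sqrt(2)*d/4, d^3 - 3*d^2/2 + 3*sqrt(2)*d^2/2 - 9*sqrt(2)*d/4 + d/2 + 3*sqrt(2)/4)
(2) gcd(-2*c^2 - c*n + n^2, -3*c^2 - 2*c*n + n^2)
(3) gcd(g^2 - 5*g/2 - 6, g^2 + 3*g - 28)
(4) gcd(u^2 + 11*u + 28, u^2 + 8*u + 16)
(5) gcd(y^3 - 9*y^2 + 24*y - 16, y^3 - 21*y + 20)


(1) = gcd(d*(d - 1/2)*(d + 3*sqrt(2)/2), (d - 1)*(d - 1/2)*(d + 3*sqrt(2)/2)) = d^2 + d*(-1/2 + 3*sqrt(2)/2) - 3*sqrt(2)/4
(2) = gcd((-2*c + n)*(c + n), (-3*c + n)*(c + n)) = c + n
(3) = g - 4
(4) = gcd((u + 4)*(u + 7), (u + 4)^2) = u + 4
(5) = gcd((y - 4)^2*(y - 1), (y - 4)*(y - 1)*(y + 5)) = y^2 - 5*y + 4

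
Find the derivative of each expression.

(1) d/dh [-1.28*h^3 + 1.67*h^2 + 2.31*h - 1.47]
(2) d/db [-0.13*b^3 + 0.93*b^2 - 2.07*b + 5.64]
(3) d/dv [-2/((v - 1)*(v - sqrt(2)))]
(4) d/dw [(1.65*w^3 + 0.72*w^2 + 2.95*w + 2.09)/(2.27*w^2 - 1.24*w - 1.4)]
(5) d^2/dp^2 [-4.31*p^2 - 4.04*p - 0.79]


(1) = -3.84*h^2 + 3.34*h + 2.31
(2) = -0.39*b^2 + 1.86*b - 2.07
(3) = 2*(2*v - sqrt(2) - 1)/((v - 1)^2*(v - sqrt(2))^2)
(4) = (3.7455*w^4 - 4.092*w^3 - 14.5193*w^2 - 11.5046*w - 1.5384)/(5.1529*w^4 - 5.6296*w^3 - 4.8184*w^2 + 3.472*w + 1.96)
(5) = -8.62000000000000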